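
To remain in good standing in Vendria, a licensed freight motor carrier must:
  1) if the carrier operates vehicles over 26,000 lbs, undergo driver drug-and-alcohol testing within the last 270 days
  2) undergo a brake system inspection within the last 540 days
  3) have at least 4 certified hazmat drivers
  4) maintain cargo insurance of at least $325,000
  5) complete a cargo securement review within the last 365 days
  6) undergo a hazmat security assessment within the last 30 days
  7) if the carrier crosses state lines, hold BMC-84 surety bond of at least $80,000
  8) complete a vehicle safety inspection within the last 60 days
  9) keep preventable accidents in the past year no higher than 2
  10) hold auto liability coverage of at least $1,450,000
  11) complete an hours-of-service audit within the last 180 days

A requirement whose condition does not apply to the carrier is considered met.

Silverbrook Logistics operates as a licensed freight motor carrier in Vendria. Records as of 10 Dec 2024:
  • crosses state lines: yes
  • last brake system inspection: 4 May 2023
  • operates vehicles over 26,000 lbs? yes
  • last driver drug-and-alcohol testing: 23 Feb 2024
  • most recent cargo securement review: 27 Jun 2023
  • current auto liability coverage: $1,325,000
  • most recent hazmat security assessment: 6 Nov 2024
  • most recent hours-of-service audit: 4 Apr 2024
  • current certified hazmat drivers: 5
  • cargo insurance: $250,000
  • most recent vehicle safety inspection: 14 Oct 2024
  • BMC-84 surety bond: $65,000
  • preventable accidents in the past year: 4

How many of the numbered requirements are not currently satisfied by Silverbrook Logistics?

1. condition 'operates vehicles over 26,000 lbs' holds; driver drug-and-alcohol testing 291 days ago vs limit 270 → not met
2. brake system inspection 586 days ago vs limit 540 → not met
3. certified hazmat drivers 5 ≥ 4 → met
4. cargo insurance $250,000 < $325,000 → not met
5. cargo securement review 532 days ago vs limit 365 → not met
6. hazmat security assessment 34 days ago vs limit 30 → not met
7. condition 'crosses state lines' holds; BMC-84 surety bond $65,000 < $80,000 → not met
8. vehicle safety inspection 57 days ago vs limit 60 → met
9. preventable accidents in the past year 4 > 2 → not met
10. auto liability coverage $1,325,000 < $1,450,000 → not met
11. hours-of-service audit 250 days ago vs limit 180 → not met
Not met: 9 of 11

9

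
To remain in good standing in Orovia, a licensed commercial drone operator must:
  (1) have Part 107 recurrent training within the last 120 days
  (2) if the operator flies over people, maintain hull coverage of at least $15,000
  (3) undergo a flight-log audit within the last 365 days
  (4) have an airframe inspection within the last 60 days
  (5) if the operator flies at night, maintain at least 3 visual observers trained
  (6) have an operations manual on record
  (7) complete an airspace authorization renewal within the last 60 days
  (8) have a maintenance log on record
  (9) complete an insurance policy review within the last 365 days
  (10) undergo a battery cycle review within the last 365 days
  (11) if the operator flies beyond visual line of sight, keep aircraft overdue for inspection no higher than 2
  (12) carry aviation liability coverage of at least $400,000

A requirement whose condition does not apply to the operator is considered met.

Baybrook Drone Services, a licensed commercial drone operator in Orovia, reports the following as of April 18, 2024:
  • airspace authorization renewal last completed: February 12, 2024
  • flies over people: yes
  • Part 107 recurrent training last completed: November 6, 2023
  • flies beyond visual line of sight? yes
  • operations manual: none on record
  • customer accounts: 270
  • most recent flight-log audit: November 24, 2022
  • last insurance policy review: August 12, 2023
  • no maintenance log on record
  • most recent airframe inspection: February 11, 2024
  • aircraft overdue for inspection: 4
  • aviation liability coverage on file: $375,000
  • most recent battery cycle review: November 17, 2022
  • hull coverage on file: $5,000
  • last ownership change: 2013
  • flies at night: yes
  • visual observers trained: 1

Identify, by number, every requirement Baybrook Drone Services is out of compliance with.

1. Part 107 recurrent training 164 days ago vs limit 120 → not met
2. condition 'flies over people' holds; hull coverage $5,000 < $15,000 → not met
3. flight-log audit 511 days ago vs limit 365 → not met
4. airframe inspection 67 days ago vs limit 60 → not met
5. condition 'flies at night' holds; visual observers trained 1 < 3 → not met
6. operations manual absent → not met
7. airspace authorization renewal 66 days ago vs limit 60 → not met
8. maintenance log absent → not met
9. insurance policy review 250 days ago vs limit 365 → met
10. battery cycle review 518 days ago vs limit 365 → not met
11. condition 'flies beyond visual line of sight' holds; aircraft overdue for inspection 4 > 2 → not met
12. aviation liability coverage $375,000 < $400,000 → not met
Not met: 1, 2, 3, 4, 5, 6, 7, 8, 10, 11, 12

1, 2, 3, 4, 5, 6, 7, 8, 10, 11, 12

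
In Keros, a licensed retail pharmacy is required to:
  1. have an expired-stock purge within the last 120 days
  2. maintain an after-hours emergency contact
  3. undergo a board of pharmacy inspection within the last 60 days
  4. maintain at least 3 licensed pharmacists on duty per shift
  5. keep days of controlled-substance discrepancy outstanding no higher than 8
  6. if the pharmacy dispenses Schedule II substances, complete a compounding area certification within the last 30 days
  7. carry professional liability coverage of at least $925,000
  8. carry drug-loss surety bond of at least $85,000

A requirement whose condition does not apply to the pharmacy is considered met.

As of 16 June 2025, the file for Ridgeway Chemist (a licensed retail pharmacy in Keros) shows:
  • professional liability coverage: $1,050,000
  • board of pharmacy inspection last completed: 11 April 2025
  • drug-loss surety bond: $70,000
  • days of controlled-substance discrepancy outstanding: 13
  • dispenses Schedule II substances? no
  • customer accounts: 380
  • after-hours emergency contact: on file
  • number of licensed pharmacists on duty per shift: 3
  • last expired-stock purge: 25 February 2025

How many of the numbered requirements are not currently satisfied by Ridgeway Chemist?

3

1. expired-stock purge 111 days ago vs limit 120 → met
2. after-hours emergency contact present → met
3. board of pharmacy inspection 66 days ago vs limit 60 → not met
4. licensed pharmacists on duty per shift 3 ≥ 3 → met
5. days of controlled-substance discrepancy outstanding 13 > 8 → not met
6. condition 'dispenses Schedule II substances' does not hold → requirement n/a → met
7. professional liability coverage $1,050,000 ≥ $925,000 → met
8. drug-loss surety bond $70,000 < $85,000 → not met
Not met: 3 of 8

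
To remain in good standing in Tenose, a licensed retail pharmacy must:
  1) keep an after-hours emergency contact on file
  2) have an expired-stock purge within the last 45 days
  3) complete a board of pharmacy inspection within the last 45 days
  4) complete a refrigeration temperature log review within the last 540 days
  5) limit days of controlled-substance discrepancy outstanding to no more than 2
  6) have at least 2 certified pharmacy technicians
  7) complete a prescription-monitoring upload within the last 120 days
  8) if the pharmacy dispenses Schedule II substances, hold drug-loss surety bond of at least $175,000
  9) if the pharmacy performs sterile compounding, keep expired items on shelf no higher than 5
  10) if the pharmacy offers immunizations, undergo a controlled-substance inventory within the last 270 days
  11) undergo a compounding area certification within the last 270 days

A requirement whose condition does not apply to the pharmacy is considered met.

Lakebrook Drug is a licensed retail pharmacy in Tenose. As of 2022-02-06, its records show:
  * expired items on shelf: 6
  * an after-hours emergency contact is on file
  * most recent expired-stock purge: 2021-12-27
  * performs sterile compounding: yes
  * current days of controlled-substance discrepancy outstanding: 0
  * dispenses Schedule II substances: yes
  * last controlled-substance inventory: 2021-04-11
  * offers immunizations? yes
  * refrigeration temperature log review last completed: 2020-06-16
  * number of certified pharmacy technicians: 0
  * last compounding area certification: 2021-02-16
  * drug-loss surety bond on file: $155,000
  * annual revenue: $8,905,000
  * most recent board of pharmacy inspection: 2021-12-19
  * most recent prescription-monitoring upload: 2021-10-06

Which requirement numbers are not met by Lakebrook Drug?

1. after-hours emergency contact present → met
2. expired-stock purge 41 days ago vs limit 45 → met
3. board of pharmacy inspection 49 days ago vs limit 45 → not met
4. refrigeration temperature log review 600 days ago vs limit 540 → not met
5. days of controlled-substance discrepancy outstanding 0 ≤ 2 → met
6. certified pharmacy technicians 0 < 2 → not met
7. prescription-monitoring upload 123 days ago vs limit 120 → not met
8. condition 'dispenses Schedule II substances' holds; drug-loss surety bond $155,000 < $175,000 → not met
9. condition 'performs sterile compounding' holds; expired items on shelf 6 > 5 → not met
10. condition 'offers immunizations' holds; controlled-substance inventory 301 days ago vs limit 270 → not met
11. compounding area certification 355 days ago vs limit 270 → not met
Not met: 3, 4, 6, 7, 8, 9, 10, 11

3, 4, 6, 7, 8, 9, 10, 11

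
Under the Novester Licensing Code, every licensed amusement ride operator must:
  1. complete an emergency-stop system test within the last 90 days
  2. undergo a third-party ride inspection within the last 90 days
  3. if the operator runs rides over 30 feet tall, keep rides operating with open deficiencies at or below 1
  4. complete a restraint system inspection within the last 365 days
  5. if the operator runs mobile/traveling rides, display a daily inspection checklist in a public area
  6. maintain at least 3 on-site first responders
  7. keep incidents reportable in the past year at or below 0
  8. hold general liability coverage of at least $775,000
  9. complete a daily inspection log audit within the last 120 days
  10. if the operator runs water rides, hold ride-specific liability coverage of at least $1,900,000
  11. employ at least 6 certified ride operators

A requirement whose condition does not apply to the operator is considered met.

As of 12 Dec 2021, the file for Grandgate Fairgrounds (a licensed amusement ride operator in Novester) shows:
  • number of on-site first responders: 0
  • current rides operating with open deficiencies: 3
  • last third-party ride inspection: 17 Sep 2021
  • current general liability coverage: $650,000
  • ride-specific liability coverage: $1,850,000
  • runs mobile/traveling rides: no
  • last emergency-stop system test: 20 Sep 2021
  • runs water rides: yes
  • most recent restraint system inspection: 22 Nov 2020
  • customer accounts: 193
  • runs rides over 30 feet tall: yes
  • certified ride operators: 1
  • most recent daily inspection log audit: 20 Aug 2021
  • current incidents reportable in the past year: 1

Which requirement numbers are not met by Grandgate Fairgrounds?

3, 4, 6, 7, 8, 10, 11

1. emergency-stop system test 83 days ago vs limit 90 → met
2. third-party ride inspection 86 days ago vs limit 90 → met
3. condition 'runs rides over 30 feet tall' holds; rides operating with open deficiencies 3 > 1 → not met
4. restraint system inspection 385 days ago vs limit 365 → not met
5. condition 'runs mobile/traveling rides' does not hold → requirement n/a → met
6. on-site first responders 0 < 3 → not met
7. incidents reportable in the past year 1 > 0 → not met
8. general liability coverage $650,000 < $775,000 → not met
9. daily inspection log audit 114 days ago vs limit 120 → met
10. condition 'runs water rides' holds; ride-specific liability coverage $1,850,000 < $1,900,000 → not met
11. certified ride operators 1 < 6 → not met
Not met: 3, 4, 6, 7, 8, 10, 11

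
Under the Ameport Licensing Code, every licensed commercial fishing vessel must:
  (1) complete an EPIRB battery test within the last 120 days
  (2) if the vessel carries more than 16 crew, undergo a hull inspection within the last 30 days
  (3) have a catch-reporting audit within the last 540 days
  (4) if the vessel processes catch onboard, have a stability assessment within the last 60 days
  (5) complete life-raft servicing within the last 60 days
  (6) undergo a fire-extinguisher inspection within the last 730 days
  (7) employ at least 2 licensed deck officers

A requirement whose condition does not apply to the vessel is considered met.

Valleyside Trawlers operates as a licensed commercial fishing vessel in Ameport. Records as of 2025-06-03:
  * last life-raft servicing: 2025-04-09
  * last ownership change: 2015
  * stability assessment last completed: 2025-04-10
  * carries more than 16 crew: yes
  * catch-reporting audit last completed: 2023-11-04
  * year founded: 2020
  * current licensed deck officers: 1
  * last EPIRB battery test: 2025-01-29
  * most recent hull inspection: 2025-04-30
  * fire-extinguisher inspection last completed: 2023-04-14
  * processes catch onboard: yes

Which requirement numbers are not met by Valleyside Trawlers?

1, 2, 3, 6, 7

1. EPIRB battery test 125 days ago vs limit 120 → not met
2. condition 'carries more than 16 crew' holds; hull inspection 34 days ago vs limit 30 → not met
3. catch-reporting audit 577 days ago vs limit 540 → not met
4. condition 'processes catch onboard' holds; stability assessment 54 days ago vs limit 60 → met
5. life-raft servicing 55 days ago vs limit 60 → met
6. fire-extinguisher inspection 781 days ago vs limit 730 → not met
7. licensed deck officers 1 < 2 → not met
Not met: 1, 2, 3, 6, 7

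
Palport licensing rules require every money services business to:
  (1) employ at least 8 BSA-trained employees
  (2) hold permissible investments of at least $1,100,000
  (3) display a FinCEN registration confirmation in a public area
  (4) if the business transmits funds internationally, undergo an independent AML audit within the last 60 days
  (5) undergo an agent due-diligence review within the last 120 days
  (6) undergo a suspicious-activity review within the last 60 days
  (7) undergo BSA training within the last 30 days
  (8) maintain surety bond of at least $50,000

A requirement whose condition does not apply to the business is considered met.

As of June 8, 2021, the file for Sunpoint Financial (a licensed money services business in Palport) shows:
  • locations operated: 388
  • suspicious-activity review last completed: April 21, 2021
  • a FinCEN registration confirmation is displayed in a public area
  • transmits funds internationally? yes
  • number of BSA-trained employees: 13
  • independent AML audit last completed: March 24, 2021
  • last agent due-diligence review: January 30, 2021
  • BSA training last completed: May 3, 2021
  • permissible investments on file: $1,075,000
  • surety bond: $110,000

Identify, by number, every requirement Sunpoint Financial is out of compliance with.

1. BSA-trained employees 13 ≥ 8 → met
2. permissible investments $1,075,000 < $1,100,000 → not met
3. FinCEN registration confirmation present → met
4. condition 'transmits funds internationally' holds; independent AML audit 76 days ago vs limit 60 → not met
5. agent due-diligence review 129 days ago vs limit 120 → not met
6. suspicious-activity review 48 days ago vs limit 60 → met
7. BSA training 36 days ago vs limit 30 → not met
8. surety bond $110,000 ≥ $50,000 → met
Not met: 2, 4, 5, 7

2, 4, 5, 7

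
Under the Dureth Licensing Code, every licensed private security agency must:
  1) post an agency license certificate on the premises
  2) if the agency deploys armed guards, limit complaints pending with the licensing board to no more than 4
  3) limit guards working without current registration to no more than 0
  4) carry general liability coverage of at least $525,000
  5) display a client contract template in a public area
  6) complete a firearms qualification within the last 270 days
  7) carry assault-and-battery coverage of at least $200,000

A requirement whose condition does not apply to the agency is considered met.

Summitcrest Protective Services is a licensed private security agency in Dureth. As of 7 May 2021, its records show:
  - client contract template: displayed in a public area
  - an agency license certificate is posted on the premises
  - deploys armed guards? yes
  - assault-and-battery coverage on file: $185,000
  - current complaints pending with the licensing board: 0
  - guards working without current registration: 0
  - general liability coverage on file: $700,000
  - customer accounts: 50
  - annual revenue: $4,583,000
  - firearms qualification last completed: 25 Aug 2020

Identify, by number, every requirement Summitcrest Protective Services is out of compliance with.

1. agency license certificate present → met
2. condition 'deploys armed guards' holds; complaints pending with the licensing board 0 ≤ 4 → met
3. guards working without current registration 0 ≤ 0 → met
4. general liability coverage $700,000 ≥ $525,000 → met
5. client contract template present → met
6. firearms qualification 255 days ago vs limit 270 → met
7. assault-and-battery coverage $185,000 < $200,000 → not met
Not met: 7

7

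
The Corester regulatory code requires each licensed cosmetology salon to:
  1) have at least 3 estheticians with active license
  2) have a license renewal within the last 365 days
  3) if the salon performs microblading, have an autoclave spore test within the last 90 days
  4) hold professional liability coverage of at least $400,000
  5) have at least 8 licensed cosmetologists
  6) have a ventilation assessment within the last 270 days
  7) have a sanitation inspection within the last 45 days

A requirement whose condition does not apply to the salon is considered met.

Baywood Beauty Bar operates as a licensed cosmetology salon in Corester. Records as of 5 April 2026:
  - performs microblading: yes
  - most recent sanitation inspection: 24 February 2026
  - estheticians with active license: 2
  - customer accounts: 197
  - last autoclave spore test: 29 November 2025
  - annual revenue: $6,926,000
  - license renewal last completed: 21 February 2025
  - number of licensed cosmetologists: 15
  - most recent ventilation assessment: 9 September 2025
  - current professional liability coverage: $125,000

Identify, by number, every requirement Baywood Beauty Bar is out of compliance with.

1. estheticians with active license 2 < 3 → not met
2. license renewal 408 days ago vs limit 365 → not met
3. condition 'performs microblading' holds; autoclave spore test 127 days ago vs limit 90 → not met
4. professional liability coverage $125,000 < $400,000 → not met
5. licensed cosmetologists 15 ≥ 8 → met
6. ventilation assessment 208 days ago vs limit 270 → met
7. sanitation inspection 40 days ago vs limit 45 → met
Not met: 1, 2, 3, 4

1, 2, 3, 4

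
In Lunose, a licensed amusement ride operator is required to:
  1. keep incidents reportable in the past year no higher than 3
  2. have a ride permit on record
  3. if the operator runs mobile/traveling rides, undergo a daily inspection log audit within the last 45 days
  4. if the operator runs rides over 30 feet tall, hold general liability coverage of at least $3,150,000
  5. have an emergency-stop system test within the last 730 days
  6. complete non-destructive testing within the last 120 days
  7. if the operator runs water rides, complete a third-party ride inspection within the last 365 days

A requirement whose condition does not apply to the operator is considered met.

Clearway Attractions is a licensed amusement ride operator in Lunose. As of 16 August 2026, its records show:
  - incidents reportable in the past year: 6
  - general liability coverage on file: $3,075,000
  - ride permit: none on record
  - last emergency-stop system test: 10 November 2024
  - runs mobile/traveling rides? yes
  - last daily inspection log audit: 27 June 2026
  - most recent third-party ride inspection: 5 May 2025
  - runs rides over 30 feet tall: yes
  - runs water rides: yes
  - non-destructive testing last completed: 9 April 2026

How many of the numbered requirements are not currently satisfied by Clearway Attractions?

6

1. incidents reportable in the past year 6 > 3 → not met
2. ride permit absent → not met
3. condition 'runs mobile/traveling rides' holds; daily inspection log audit 50 days ago vs limit 45 → not met
4. condition 'runs rides over 30 feet tall' holds; general liability coverage $3,075,000 < $3,150,000 → not met
5. emergency-stop system test 644 days ago vs limit 730 → met
6. non-destructive testing 129 days ago vs limit 120 → not met
7. condition 'runs water rides' holds; third-party ride inspection 468 days ago vs limit 365 → not met
Not met: 6 of 7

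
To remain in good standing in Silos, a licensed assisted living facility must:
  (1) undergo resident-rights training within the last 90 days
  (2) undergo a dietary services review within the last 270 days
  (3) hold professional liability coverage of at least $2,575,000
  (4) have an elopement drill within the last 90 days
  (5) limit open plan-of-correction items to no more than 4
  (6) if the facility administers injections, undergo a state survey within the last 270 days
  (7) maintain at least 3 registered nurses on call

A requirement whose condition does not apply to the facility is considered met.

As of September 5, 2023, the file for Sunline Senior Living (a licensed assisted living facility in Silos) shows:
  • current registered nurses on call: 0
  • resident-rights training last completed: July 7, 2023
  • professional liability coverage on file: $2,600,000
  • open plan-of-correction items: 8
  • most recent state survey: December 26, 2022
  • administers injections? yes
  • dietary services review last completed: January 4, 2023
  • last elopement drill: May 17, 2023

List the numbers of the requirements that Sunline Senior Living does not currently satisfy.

1. resident-rights training 60 days ago vs limit 90 → met
2. dietary services review 244 days ago vs limit 270 → met
3. professional liability coverage $2,600,000 ≥ $2,575,000 → met
4. elopement drill 111 days ago vs limit 90 → not met
5. open plan-of-correction items 8 > 4 → not met
6. condition 'administers injections' holds; state survey 253 days ago vs limit 270 → met
7. registered nurses on call 0 < 3 → not met
Not met: 4, 5, 7

4, 5, 7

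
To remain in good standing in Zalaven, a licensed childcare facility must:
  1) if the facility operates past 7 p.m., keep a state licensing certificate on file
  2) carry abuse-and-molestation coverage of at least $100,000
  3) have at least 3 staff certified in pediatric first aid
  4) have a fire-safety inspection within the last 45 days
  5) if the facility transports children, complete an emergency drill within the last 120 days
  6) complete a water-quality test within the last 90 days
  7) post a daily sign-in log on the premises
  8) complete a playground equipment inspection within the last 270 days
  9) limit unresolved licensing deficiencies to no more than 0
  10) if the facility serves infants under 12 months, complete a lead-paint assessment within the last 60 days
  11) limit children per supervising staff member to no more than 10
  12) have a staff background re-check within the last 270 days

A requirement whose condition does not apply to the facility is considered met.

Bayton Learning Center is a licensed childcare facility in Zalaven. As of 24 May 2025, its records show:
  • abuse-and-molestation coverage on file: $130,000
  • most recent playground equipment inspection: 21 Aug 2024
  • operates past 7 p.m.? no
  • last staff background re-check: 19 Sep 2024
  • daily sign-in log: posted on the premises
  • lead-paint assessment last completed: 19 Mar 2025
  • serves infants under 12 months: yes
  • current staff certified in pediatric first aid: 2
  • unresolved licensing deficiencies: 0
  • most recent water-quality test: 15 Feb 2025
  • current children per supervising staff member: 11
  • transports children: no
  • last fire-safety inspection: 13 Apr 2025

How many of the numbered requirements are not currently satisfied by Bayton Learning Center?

5

1. condition 'operates past 7 p.m.' does not hold → requirement n/a → met
2. abuse-and-molestation coverage $130,000 ≥ $100,000 → met
3. staff certified in pediatric first aid 2 < 3 → not met
4. fire-safety inspection 41 days ago vs limit 45 → met
5. condition 'transports children' does not hold → requirement n/a → met
6. water-quality test 98 days ago vs limit 90 → not met
7. daily sign-in log present → met
8. playground equipment inspection 276 days ago vs limit 270 → not met
9. unresolved licensing deficiencies 0 ≤ 0 → met
10. condition 'serves infants under 12 months' holds; lead-paint assessment 66 days ago vs limit 60 → not met
11. children per supervising staff member 11 > 10 → not met
12. staff background re-check 247 days ago vs limit 270 → met
Not met: 5 of 12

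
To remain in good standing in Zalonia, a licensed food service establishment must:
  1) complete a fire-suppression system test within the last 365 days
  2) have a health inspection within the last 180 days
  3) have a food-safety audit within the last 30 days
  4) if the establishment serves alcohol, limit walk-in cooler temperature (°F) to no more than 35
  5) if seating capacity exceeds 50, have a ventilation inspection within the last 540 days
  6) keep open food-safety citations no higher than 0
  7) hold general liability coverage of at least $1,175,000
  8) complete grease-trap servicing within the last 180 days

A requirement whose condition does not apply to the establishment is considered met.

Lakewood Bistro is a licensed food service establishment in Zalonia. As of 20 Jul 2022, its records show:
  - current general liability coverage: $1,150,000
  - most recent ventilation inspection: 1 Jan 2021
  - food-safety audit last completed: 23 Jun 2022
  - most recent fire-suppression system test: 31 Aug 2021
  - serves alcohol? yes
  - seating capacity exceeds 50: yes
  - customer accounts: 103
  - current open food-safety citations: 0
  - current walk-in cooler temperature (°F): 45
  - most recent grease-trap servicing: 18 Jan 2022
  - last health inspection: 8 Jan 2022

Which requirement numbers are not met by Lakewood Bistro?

1. fire-suppression system test 323 days ago vs limit 365 → met
2. health inspection 193 days ago vs limit 180 → not met
3. food-safety audit 27 days ago vs limit 30 → met
4. condition 'serves alcohol' holds; walk-in cooler temperature (°F) 45 > 35 → not met
5. condition 'seating capacity exceeds 50' holds; ventilation inspection 565 days ago vs limit 540 → not met
6. open food-safety citations 0 ≤ 0 → met
7. general liability coverage $1,150,000 < $1,175,000 → not met
8. grease-trap servicing 183 days ago vs limit 180 → not met
Not met: 2, 4, 5, 7, 8

2, 4, 5, 7, 8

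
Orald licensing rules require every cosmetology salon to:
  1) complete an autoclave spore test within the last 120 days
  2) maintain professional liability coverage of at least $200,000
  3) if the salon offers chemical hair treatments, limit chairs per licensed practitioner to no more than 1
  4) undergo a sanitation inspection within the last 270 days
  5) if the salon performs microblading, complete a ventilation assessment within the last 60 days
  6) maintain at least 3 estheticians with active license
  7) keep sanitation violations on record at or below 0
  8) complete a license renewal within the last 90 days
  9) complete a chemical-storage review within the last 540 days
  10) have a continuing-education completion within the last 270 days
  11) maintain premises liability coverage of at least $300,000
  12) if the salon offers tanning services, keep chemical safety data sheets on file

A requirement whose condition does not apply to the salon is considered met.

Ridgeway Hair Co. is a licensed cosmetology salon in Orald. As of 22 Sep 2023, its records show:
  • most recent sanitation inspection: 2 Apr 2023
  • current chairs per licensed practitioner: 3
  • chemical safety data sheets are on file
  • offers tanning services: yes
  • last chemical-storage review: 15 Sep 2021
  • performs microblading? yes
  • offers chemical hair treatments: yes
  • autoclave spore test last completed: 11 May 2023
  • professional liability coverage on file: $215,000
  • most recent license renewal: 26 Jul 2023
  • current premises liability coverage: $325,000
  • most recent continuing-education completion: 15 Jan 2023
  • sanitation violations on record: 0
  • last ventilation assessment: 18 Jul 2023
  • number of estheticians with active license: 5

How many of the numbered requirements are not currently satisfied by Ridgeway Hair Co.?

1. autoclave spore test 134 days ago vs limit 120 → not met
2. professional liability coverage $215,000 ≥ $200,000 → met
3. condition 'offers chemical hair treatments' holds; chairs per licensed practitioner 3 > 1 → not met
4. sanitation inspection 173 days ago vs limit 270 → met
5. condition 'performs microblading' holds; ventilation assessment 66 days ago vs limit 60 → not met
6. estheticians with active license 5 ≥ 3 → met
7. sanitation violations on record 0 ≤ 0 → met
8. license renewal 58 days ago vs limit 90 → met
9. chemical-storage review 737 days ago vs limit 540 → not met
10. continuing-education completion 250 days ago vs limit 270 → met
11. premises liability coverage $325,000 ≥ $300,000 → met
12. condition 'offers tanning services' holds; chemical safety data sheets present → met
Not met: 4 of 12

4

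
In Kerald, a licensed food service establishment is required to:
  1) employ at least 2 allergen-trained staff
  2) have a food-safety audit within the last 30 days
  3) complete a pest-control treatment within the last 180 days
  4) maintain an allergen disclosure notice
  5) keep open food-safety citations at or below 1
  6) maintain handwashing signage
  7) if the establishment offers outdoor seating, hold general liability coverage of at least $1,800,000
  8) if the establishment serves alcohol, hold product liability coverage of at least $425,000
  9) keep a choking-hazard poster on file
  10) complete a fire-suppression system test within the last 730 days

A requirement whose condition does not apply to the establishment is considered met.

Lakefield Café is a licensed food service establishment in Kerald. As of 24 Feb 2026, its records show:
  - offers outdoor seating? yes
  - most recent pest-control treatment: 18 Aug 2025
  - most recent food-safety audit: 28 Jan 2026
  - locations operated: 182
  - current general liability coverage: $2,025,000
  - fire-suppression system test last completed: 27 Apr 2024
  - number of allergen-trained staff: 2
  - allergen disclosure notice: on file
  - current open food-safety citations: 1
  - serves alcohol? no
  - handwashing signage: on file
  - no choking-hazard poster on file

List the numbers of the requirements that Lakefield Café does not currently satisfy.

1. allergen-trained staff 2 ≥ 2 → met
2. food-safety audit 27 days ago vs limit 30 → met
3. pest-control treatment 190 days ago vs limit 180 → not met
4. allergen disclosure notice present → met
5. open food-safety citations 1 ≤ 1 → met
6. handwashing signage present → met
7. condition 'offers outdoor seating' holds; general liability coverage $2,025,000 ≥ $1,800,000 → met
8. condition 'serves alcohol' does not hold → requirement n/a → met
9. choking-hazard poster absent → not met
10. fire-suppression system test 668 days ago vs limit 730 → met
Not met: 3, 9

3, 9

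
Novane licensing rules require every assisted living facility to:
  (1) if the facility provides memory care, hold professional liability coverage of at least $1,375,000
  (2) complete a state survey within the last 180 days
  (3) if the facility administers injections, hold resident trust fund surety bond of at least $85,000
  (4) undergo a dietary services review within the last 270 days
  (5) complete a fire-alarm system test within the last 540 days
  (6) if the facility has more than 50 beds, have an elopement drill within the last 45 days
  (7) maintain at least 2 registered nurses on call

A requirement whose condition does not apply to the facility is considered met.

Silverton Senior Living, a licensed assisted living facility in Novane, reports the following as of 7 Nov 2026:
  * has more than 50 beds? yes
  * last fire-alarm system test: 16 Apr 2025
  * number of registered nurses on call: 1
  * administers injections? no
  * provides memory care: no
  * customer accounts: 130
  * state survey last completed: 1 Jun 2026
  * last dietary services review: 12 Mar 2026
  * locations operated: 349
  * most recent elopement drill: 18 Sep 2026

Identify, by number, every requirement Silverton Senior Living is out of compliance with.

5, 6, 7

1. condition 'provides memory care' does not hold → requirement n/a → met
2. state survey 159 days ago vs limit 180 → met
3. condition 'administers injections' does not hold → requirement n/a → met
4. dietary services review 240 days ago vs limit 270 → met
5. fire-alarm system test 570 days ago vs limit 540 → not met
6. condition 'has more than 50 beds' holds; elopement drill 50 days ago vs limit 45 → not met
7. registered nurses on call 1 < 2 → not met
Not met: 5, 6, 7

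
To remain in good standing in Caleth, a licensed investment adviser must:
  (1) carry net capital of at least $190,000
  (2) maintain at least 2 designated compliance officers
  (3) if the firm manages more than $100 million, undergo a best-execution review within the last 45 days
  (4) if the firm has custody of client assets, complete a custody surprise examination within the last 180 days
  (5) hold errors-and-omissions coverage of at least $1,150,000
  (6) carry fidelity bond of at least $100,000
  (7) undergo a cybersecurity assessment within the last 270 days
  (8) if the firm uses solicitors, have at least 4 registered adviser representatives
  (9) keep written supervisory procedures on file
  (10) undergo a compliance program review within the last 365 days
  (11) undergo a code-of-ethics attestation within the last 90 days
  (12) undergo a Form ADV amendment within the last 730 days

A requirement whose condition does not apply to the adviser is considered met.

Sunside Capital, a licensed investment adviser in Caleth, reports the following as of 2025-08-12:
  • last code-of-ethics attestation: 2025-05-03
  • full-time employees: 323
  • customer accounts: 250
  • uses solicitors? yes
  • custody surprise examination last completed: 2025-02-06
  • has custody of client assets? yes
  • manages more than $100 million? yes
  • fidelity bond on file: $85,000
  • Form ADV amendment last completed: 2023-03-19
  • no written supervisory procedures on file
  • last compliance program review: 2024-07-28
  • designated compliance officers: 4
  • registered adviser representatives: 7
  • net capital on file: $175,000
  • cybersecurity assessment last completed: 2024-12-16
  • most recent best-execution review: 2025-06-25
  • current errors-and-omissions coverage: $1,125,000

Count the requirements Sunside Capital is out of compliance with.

9

1. net capital $175,000 < $190,000 → not met
2. designated compliance officers 4 ≥ 2 → met
3. condition 'manages more than $100 million' holds; best-execution review 48 days ago vs limit 45 → not met
4. condition 'has custody of client assets' holds; custody surprise examination 187 days ago vs limit 180 → not met
5. errors-and-omissions coverage $1,125,000 < $1,150,000 → not met
6. fidelity bond $85,000 < $100,000 → not met
7. cybersecurity assessment 239 days ago vs limit 270 → met
8. condition 'uses solicitors' holds; registered adviser representatives 7 ≥ 4 → met
9. written supervisory procedures absent → not met
10. compliance program review 380 days ago vs limit 365 → not met
11. code-of-ethics attestation 101 days ago vs limit 90 → not met
12. Form ADV amendment 877 days ago vs limit 730 → not met
Not met: 9 of 12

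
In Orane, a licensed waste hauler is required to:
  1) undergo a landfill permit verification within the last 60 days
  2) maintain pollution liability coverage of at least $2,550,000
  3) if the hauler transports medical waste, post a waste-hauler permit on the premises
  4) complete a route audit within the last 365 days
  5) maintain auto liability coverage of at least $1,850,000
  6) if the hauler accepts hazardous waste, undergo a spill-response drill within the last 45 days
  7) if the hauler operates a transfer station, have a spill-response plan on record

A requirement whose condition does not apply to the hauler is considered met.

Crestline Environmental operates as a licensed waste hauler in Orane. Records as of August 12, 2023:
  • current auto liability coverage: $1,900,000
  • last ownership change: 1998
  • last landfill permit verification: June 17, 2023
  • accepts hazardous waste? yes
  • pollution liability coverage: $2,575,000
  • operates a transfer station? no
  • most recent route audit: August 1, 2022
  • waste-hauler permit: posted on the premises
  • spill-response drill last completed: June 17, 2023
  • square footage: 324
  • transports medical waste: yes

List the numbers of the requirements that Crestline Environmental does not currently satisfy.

4, 6

1. landfill permit verification 56 days ago vs limit 60 → met
2. pollution liability coverage $2,575,000 ≥ $2,550,000 → met
3. condition 'transports medical waste' holds; waste-hauler permit present → met
4. route audit 376 days ago vs limit 365 → not met
5. auto liability coverage $1,900,000 ≥ $1,850,000 → met
6. condition 'accepts hazardous waste' holds; spill-response drill 56 days ago vs limit 45 → not met
7. condition 'operates a transfer station' does not hold → requirement n/a → met
Not met: 4, 6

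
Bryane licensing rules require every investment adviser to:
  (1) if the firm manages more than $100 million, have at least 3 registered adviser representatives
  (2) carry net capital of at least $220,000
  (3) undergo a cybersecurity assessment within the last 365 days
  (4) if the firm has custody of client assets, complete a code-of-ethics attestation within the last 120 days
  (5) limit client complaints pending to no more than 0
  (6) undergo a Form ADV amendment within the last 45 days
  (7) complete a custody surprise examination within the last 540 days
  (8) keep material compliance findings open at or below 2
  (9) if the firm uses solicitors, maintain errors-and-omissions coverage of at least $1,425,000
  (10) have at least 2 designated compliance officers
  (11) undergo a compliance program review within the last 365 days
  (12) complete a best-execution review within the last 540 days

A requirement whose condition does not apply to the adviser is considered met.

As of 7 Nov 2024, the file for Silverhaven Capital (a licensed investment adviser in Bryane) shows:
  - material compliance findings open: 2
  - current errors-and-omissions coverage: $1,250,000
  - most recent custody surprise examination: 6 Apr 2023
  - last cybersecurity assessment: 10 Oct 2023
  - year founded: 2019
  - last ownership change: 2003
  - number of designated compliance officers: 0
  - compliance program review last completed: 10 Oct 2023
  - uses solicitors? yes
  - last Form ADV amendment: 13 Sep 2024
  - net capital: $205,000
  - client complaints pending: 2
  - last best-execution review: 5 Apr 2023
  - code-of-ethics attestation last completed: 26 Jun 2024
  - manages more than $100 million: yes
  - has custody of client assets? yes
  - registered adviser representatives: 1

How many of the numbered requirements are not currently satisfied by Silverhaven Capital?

11

1. condition 'manages more than $100 million' holds; registered adviser representatives 1 < 3 → not met
2. net capital $205,000 < $220,000 → not met
3. cybersecurity assessment 394 days ago vs limit 365 → not met
4. condition 'has custody of client assets' holds; code-of-ethics attestation 134 days ago vs limit 120 → not met
5. client complaints pending 2 > 0 → not met
6. Form ADV amendment 55 days ago vs limit 45 → not met
7. custody surprise examination 581 days ago vs limit 540 → not met
8. material compliance findings open 2 ≤ 2 → met
9. condition 'uses solicitors' holds; errors-and-omissions coverage $1,250,000 < $1,425,000 → not met
10. designated compliance officers 0 < 2 → not met
11. compliance program review 394 days ago vs limit 365 → not met
12. best-execution review 582 days ago vs limit 540 → not met
Not met: 11 of 12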